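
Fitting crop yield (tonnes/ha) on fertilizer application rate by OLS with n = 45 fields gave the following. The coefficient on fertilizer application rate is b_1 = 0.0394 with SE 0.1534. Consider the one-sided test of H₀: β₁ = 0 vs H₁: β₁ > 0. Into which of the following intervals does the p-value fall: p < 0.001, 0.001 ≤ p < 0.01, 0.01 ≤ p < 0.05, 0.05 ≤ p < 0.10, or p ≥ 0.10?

p ≥ 0.10

t = 0.0394 / 0.1534 = 0.257.
df = n − 2 = 45 − 2 = 43.
One-sided p = P(T_{43} > t) ≈ 0.3993.
So p ≥ 0.10.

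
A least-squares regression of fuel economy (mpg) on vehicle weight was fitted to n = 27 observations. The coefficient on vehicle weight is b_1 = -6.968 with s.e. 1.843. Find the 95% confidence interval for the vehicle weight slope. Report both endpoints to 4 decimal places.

(-10.7637, -3.1723)

df = n − 2 = 27 − 2 = 25.
t* = t_{0.025, 25} = 2.059539.
Margin = t* × SE = 2.059539 × 1.843 = 3.795730.
CI: -6.968 ± 3.795730 → (-10.7637, -3.1723).
With 95% confidence, each one-unit increase in vehicle weight is associated with a change of between -10.7637 and -3.1723 mpg in fuel economy.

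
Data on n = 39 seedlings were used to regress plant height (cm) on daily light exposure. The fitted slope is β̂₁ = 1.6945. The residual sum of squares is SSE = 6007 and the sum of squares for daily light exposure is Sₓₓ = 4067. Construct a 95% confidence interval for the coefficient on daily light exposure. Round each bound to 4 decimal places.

(1.2897, 2.0993)

MSE = SSE/(n − 2) = 6007/37 = 162.351.
SE(β̂₁) = √(MSE/Sₓₓ) = √(162.351/4067) = 0.199798.
df = n − 2 = 37.
t* = t_{0.025, 37} = 2.026192.
Margin = t* × SE = 2.026192 × 0.199798 = 0.404829.
CI: 1.6945 ± 0.404829 → (1.2897, 2.0993).
With 95% confidence, each one-unit increase in daily light exposure is associated with a change of between 1.2897 and 2.0993 cm in plant height.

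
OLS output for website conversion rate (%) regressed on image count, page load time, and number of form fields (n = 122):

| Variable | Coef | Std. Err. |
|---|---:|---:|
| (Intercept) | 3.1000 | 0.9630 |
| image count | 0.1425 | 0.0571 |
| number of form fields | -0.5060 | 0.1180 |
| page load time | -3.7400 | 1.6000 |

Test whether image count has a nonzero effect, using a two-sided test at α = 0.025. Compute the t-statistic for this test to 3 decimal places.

Read off: b = 0.1425, SE = 0.0571 for image count.
H₀: β₁ = 0 vs H₁: β₁ ≠ 0.
t = 0.1425 / 0.0571 = 2.496.
df = n − k − 1 = 122 − 3 − 1 = 118.
Two-sided p ≈ 0.0140, which is < 0.025, so reject H₀.
There is evidence that image count is associated with website conversion rate, holding the other predictors fixed.

t = 2.496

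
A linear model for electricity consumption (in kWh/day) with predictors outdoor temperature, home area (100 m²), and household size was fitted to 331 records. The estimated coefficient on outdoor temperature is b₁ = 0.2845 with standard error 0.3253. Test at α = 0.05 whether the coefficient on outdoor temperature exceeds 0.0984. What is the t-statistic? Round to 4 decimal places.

t = 0.5721

H₀: β₁ = 0.0984 vs H₁: β₁ > 0.0984.
t = (b₁ − β₁⁰)/SE = (0.2845 − 0.0984) / 0.3253 = 0.5721.
df = n − k − 1 = 331 − 3 − 1 = 327.
One-sided p ≈ 0.2838, which is ≥ 0.05, so fail to reject H₀.
The data do not give significant evidence that the true slope on outdoor temperature exceeds 0.0984 kWh/day per unit, holding the other predictors fixed.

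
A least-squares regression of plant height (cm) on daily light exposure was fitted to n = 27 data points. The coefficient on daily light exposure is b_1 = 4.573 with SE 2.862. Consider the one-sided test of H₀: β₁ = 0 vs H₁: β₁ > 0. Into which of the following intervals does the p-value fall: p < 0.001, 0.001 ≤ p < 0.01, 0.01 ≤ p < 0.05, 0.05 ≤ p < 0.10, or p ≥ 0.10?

t = 4.573 / 2.862 = 1.598.
df = n − 2 = 27 − 2 = 25.
One-sided p = P(T_{25} > t) ≈ 0.0613.
So 0.05 ≤ p < 0.10.

0.05 ≤ p < 0.10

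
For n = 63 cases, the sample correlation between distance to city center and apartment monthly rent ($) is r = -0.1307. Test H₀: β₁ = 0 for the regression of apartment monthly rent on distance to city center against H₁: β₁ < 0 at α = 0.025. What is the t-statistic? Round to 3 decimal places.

t = -1.030

t = r·√(n − 2)/√(1 − r²) = -0.1307·√61/√0.982918 = -1.030.
df = n − 2 = 61.
One-sided p ≈ 0.1536, which is ≥ 0.025, so fail to reject H₀.
The data do not give significant evidence of a linear association between distance to city center and apartment monthly rent.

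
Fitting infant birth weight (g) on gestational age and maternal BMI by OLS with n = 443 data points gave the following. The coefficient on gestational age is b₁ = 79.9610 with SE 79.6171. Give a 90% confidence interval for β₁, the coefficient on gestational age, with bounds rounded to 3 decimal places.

df = n − k − 1 = 443 − 2 − 1 = 440.
t* = t_{0.05, 440} = 1.648324.
Margin = t* × SE = 1.648324 × 79.6171 = 131.23478.
CI: 79.9610 ± 131.23478 → (-51.274, 211.196).
With 90% confidence, each one-unit increase in gestational age is associated with a change of between -51.274 and 211.196 g in infant birth weight, holding the other predictors fixed.

(-51.274, 211.196)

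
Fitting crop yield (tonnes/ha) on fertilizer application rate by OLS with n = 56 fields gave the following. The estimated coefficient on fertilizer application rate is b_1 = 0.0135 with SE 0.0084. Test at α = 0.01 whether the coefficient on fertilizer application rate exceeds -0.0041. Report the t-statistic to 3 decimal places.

H₀: β₁ = -0.0041 vs H₁: β₁ > -0.0041.
t = (b_1 − β₁⁰)/SE = (0.0135 − (-0.0041)) / 0.0084 = 2.095.
df = n − 2 = 56 − 2 = 54.
One-sided p ≈ 0.0204, which is ≥ 0.01, so fail to reject H₀.
The data do not give significant evidence that the true slope on fertilizer application rate exceeds -0.0041 tonnes/ha per unit.

t = 2.095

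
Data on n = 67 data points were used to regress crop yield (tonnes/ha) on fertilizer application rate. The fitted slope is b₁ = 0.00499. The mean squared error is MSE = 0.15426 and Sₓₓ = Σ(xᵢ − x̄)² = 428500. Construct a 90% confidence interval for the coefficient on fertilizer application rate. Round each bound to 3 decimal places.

(0.004, 0.006)

SE(b₁) = √(MSE/Sₓₓ) = √(0.15426/428500) = 0.0006.
df = n − 2 = 65.
t* = t_{0.05, 65} = 1.668636.
Margin = t* × SE = 1.668636 × 0.0006 = 0.00100.
CI: 0.00499 ± 0.00100 → (0.004, 0.006).
With 90% confidence, each one-unit increase in fertilizer application rate is associated with a change of between 0.004 and 0.006 tonnes/ha in crop yield.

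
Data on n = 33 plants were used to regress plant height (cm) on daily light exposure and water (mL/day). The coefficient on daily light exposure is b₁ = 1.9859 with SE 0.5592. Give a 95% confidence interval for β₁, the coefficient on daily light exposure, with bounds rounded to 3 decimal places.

df = n − k − 1 = 33 − 2 − 1 = 30.
t* = t_{0.025, 30} = 2.042272.
Margin = t* × SE = 2.042272 × 0.5592 = 1.14204.
CI: 1.9859 ± 1.14204 → (0.844, 3.128).
With 95% confidence, each one-unit increase in daily light exposure is associated with a change of between 0.844 and 3.128 cm in plant height, holding the other predictors fixed.

(0.844, 3.128)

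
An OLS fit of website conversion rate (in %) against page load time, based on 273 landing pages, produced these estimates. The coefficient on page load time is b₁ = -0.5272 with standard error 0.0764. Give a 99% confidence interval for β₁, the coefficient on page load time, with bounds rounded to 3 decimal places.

df = n − 2 = 273 − 2 = 271.
t* = t_{0.005, 271} = 2.594092.
Margin = t* × SE = 2.594092 × 0.0764 = 0.19819.
CI: -0.5272 ± 0.19819 → (-0.725, -0.329).
With 99% confidence, each one-unit increase in page load time is associated with a change of between -0.725 and -0.329 % in website conversion rate.

(-0.725, -0.329)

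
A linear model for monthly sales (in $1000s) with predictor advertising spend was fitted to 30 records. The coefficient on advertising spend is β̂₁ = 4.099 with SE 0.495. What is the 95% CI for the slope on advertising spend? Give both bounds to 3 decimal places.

(3.085, 5.113)

df = n − 2 = 30 − 2 = 28.
t* = t_{0.025, 28} = 2.048407.
Margin = t* × SE = 2.048407 × 0.495 = 1.01396.
CI: 4.099 ± 1.01396 → (3.085, 5.113).
With 95% confidence, each one-unit increase in advertising spend is associated with a change of between 3.085 and 5.113 $1000s in monthly sales.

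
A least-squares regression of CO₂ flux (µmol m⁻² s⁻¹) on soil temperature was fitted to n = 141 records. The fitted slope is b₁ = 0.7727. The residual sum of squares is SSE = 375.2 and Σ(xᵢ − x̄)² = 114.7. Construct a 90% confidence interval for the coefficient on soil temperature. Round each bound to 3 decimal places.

(0.519, 1.027)

MSE = SSE/(n − 2) = 375.2/139 = 2.69928.
SE(b₁) = √(MSE/Sₓₓ) = √(2.69928/114.7) = 0.153406.
df = n − 2 = 139.
t* = t_{0.05, 139} = 1.65589.
Margin = t* × SE = 1.65589 × 0.153406 = 0.25402.
CI: 0.7727 ± 0.25402 → (0.519, 1.027).
With 90% confidence, each one-unit increase in soil temperature is associated with a change of between 0.519 and 1.027 µmol m⁻² s⁻¹ in CO₂ flux.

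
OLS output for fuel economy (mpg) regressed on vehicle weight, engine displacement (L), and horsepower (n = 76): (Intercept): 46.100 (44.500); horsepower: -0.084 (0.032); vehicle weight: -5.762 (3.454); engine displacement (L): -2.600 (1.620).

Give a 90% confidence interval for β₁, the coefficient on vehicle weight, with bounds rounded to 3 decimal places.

(-11.517, -0.007)

Read off: b = -5.762, SE = 3.454 for vehicle weight.
df = n − k − 1 = 76 − 3 − 1 = 72.
t* = t_{0.05, 72} = 1.666294.
Margin = t* × SE = 1.666294 × 3.454 = 5.75538.
CI: -5.762 ± 5.75538 → (-11.517, -0.007).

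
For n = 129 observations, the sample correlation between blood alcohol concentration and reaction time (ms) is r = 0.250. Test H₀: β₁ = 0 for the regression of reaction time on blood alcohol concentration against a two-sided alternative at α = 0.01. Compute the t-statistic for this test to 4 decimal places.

t = r·√(n − 2)/√(1 − r²) = 0.250·√127/√0.9375 = 2.9098.
df = n − 2 = 127.
Two-sided p ≈ 0.0043, which is < 0.01, so reject H₀.
There is evidence of a linear association between blood alcohol concentration and reaction time.

t = 2.9098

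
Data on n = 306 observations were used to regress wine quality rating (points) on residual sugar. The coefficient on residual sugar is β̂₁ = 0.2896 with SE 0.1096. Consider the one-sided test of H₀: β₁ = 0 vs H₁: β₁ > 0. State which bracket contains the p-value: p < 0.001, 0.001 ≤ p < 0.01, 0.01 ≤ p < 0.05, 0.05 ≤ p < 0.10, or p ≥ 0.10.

t = 0.2896 / 0.1096 = 2.642.
df = n − 2 = 306 − 2 = 304.
One-sided p = P(T_{304} > t) ≈ 0.0043.
So 0.001 ≤ p < 0.01.

0.001 ≤ p < 0.01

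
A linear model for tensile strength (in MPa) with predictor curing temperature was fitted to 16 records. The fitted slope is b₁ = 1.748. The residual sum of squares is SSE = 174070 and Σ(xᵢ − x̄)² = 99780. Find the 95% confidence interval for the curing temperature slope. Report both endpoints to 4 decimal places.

MSE = SSE/(n − 2) = 174070/14 = 12433.6.
SE(b₁) = √(MSE/Sₓₓ) = √(12433.6/99780) = 0.353001.
df = n − 2 = 14.
t* = t_{0.025, 14} = 2.144787.
Margin = t* × SE = 2.144787 × 0.353001 = 0.757112.
CI: 1.748 ± 0.757112 → (0.9909, 2.5051).
With 95% confidence, each one-unit increase in curing temperature is associated with a change of between 0.9909 and 2.5051 MPa in tensile strength.

(0.9909, 2.5051)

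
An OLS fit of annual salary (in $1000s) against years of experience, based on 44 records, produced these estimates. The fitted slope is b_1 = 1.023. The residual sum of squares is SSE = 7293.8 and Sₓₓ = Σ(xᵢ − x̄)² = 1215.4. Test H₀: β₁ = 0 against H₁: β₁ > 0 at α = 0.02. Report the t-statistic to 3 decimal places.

MSE = SSE/(n − 2) = 7293.8/42 = 173.662.
SE(b_1) = √(MSE/Sₓₓ) = √(173.662/1215.4) = 0.378001.
t = 1.023 / 0.378001 = 2.706.
df = n − 2 = 42.
One-sided p ≈ 0.0049, which is < 0.02, so reject H₀.
There is evidence that the true slope on years of experience is positive.

t = 2.706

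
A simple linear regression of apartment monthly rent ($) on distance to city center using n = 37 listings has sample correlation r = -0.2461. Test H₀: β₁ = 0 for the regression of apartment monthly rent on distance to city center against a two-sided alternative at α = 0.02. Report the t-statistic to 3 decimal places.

t = -1.502

t = r·√(n − 2)/√(1 − r²) = -0.2461·√35/√0.939435 = -1.502.
df = n − 2 = 35.
Two-sided p ≈ 0.1420, which is ≥ 0.02, so fail to reject H₀.
The data do not give significant evidence of a linear association between distance to city center and apartment monthly rent.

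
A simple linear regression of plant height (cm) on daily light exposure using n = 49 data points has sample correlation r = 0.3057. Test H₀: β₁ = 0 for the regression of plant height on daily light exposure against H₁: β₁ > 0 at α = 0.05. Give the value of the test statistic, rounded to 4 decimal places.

t = r·√(n − 2)/√(1 − r²) = 0.3057·√47/√0.906548 = 2.2011.
df = n − 2 = 47.
One-sided p ≈ 0.0163, which is < 0.05, so reject H₀.
There is evidence of a linear association between daily light exposure and plant height.

t = 2.2011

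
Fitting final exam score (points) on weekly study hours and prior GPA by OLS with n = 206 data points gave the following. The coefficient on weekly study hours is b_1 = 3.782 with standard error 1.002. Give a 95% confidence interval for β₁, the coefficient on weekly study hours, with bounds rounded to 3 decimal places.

df = n − k − 1 = 206 − 2 − 1 = 203.
t* = t_{0.025, 203} = 1.971719.
Margin = t* × SE = 1.971719 × 1.002 = 1.97566.
CI: 3.782 ± 1.97566 → (1.806, 5.758).
With 95% confidence, each one-unit increase in weekly study hours is associated with a change of between 1.806 and 5.758 points in final exam score, holding the other predictors fixed.

(1.806, 5.758)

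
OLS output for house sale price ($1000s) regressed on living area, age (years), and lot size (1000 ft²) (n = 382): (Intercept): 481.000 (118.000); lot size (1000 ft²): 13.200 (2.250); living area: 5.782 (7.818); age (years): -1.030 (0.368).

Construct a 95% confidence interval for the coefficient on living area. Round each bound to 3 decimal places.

(-9.590, 21.154)

Read off: b = 5.782, SE = 7.818 for living area.
df = n − k − 1 = 382 − 3 − 1 = 378.
t* = t_{0.025, 378} = 1.96626.
Margin = t* × SE = 1.96626 × 7.818 = 15.37222.
CI: 5.782 ± 15.37222 → (-9.590, 21.154).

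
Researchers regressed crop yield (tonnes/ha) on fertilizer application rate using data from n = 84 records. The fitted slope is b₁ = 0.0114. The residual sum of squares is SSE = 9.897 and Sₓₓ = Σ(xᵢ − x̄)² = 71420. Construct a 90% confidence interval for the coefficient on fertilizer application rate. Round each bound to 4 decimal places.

MSE = SSE/(n − 2) = 9.897/82 = 0.120695.
SE(b₁) = √(MSE/Sₓₓ) = √(0.120695/71420) = 0.00129997.
df = n − 2 = 82.
t* = t_{0.05, 82} = 1.663649.
Margin = t* × SE = 1.663649 × 0.00129997 = 0.002163.
CI: 0.0114 ± 0.002163 → (0.0092, 0.0136).
With 90% confidence, each one-unit increase in fertilizer application rate is associated with a change of between 0.0092 and 0.0136 tonnes/ha in crop yield.

(0.0092, 0.0136)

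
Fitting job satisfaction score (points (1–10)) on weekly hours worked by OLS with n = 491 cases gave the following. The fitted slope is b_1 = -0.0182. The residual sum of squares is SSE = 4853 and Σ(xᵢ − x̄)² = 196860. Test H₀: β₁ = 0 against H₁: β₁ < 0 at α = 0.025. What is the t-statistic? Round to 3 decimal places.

t = -2.563

MSE = SSE/(n − 2) = 4853/489 = 9.92434.
SE(b_1) = √(MSE/Sₓₓ) = √(9.92434/196860) = 0.00710022.
t = -0.0182 / 0.00710022 = -2.563.
df = n − 2 = 489.
One-sided p ≈ 0.0053, which is < 0.025, so reject H₀.
There is evidence that the true slope on weekly hours worked is negative.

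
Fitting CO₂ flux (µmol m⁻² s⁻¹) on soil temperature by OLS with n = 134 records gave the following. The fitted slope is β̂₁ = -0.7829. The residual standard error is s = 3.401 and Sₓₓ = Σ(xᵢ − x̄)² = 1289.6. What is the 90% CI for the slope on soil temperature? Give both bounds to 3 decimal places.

(-0.940, -0.626)

SE(β̂₁) = s/√Sₓₓ = 3.401/√1289.6 = 0.0947064.
df = n − 2 = 132.
t* = t_{0.05, 132} = 1.656479.
Margin = t* × SE = 1.656479 × 0.0947064 = 0.15688.
CI: -0.7829 ± 0.15688 → (-0.940, -0.626).
With 90% confidence, each one-unit increase in soil temperature is associated with a change of between -0.940 and -0.626 µmol m⁻² s⁻¹ in CO₂ flux.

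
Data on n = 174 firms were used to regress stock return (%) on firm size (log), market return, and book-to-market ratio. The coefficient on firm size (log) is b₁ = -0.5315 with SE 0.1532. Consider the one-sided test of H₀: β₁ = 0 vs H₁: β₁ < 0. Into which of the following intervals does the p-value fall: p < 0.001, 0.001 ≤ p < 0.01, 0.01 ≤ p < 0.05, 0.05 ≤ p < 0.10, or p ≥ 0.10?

p < 0.001

t = -0.5315 / 0.1532 = -3.469.
df = n − k − 1 = 174 − 3 − 1 = 170.
One-sided p = P(T_{170} < t) ≈ 0.0003.
So p < 0.001.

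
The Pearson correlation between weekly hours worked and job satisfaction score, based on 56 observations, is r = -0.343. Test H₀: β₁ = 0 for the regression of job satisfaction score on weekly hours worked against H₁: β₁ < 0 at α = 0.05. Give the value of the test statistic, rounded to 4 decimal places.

t = -2.6833

t = r·√(n − 2)/√(1 − r²) = -0.343·√54/√0.882351 = -2.6833.
df = n − 2 = 54.
One-sided p ≈ 0.0048, which is < 0.05, so reject H₀.
There is evidence of a linear association between weekly hours worked and job satisfaction score.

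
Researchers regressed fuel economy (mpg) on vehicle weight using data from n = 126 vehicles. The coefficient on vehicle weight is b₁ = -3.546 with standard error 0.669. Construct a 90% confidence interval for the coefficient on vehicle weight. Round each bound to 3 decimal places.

(-4.655, -2.437)

df = n − 2 = 126 − 2 = 124.
t* = t_{0.05, 124} = 1.657235.
Margin = t* × SE = 1.657235 × 0.669 = 1.10869.
CI: -3.546 ± 1.10869 → (-4.655, -2.437).
With 90% confidence, each one-unit increase in vehicle weight is associated with a change of between -4.655 and -2.437 mpg in fuel economy.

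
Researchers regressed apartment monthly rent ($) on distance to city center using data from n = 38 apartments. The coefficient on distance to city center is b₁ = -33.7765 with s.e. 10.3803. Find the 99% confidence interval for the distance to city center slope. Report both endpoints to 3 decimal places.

df = n − 2 = 38 − 2 = 36.
t* = t_{0.005, 36} = 2.719485.
Margin = t* × SE = 2.719485 × 10.3803 = 28.22907.
CI: -33.7765 ± 28.22907 → (-62.006, -5.547).
With 99% confidence, each one-unit increase in distance to city center is associated with a change of between -62.006 and -5.547 $ in apartment monthly rent.

(-62.006, -5.547)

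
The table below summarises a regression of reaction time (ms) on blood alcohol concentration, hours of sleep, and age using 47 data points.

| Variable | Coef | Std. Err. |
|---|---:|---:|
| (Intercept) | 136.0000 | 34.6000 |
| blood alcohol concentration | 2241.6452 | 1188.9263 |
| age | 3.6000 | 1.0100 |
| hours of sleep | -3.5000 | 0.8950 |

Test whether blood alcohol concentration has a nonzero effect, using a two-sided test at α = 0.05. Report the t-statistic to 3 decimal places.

Read off: b = 2241.6452, SE = 1188.9263 for blood alcohol concentration.
H₀: β₁ = 0 vs H₁: β₁ ≠ 0.
t = 2241.6452 / 1188.9263 = 1.885.
df = n − k − 1 = 47 − 3 − 1 = 43.
Two-sided p ≈ 0.0661, which is ≥ 0.05, so fail to reject H₀.
The data do not give significant evidence of an association between blood alcohol concentration and reaction time, after adjusting for the other predictors.

t = 1.885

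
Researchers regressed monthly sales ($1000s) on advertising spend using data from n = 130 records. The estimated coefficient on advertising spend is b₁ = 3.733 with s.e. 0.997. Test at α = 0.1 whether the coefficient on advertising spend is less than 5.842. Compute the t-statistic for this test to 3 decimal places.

H₀: β₁ = 5.842 vs H₁: β₁ < 5.842.
t = (b₁ − β₁⁰)/SE = (3.733 − 5.842) / 0.997 = -2.115.
df = n − 2 = 130 − 2 = 128.
One-sided p ≈ 0.0182, which is < 0.1, so reject H₀.
There is evidence that the true slope on advertising spend is below 5.842 $1000s per unit.

t = -2.115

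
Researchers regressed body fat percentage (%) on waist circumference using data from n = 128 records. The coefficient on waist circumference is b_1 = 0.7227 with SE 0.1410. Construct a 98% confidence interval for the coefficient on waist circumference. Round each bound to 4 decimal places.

df = n − 2 = 128 − 2 = 126.
t* = t_{0.01, 126} = 2.356307.
Margin = t* × SE = 2.356307 × 0.1410 = 0.332239.
CI: 0.7227 ± 0.332239 → (0.3905, 1.0549).
With 98% confidence, each one-unit increase in waist circumference is associated with a change of between 0.3905 and 1.0549 % in body fat percentage.

(0.3905, 1.0549)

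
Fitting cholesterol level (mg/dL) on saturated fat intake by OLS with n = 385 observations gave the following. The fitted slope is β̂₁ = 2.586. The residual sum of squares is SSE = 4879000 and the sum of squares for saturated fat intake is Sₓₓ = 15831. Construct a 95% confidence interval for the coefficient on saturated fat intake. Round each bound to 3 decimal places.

(0.822, 4.350)

MSE = SSE/(n − 2) = 4879000/383 = 12738.9.
SE(β̂₁) = √(MSE/Sₓₓ) = √(12738.9/15831) = 0.89704.
df = n − 2 = 383.
t* = t_{0.025, 383} = 1.966177.
Margin = t* × SE = 1.966177 × 0.89704 = 1.76374.
CI: 2.586 ± 1.76374 → (0.822, 4.350).
With 95% confidence, each one-unit increase in saturated fat intake is associated with a change of between 0.822 and 4.350 mg/dL in cholesterol level.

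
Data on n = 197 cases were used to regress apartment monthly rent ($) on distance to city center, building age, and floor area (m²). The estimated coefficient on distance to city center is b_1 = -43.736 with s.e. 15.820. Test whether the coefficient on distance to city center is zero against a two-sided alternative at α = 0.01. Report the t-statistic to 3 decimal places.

H₀: β₁ = 0 vs H₁: β₁ ≠ 0.
t = (b_1 − β₁⁰)/SE = -43.736 / 15.820 = -2.765.
df = n − k − 1 = 197 − 3 − 1 = 193.
Two-sided p ≈ 0.0063, which is < 0.01, so reject H₀.
There is evidence that distance to city center is associated with apartment monthly rent, holding the other predictors fixed.

t = -2.765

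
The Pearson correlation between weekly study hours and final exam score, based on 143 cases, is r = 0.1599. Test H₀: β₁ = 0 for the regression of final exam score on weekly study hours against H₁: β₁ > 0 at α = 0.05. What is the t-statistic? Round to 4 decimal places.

t = r·√(n − 2)/√(1 − r²) = 0.1599·√141/√0.974432 = 1.9235.
df = n − 2 = 141.
One-sided p ≈ 0.0282, which is < 0.05, so reject H₀.
There is evidence of a linear association between weekly study hours and final exam score.

t = 1.9235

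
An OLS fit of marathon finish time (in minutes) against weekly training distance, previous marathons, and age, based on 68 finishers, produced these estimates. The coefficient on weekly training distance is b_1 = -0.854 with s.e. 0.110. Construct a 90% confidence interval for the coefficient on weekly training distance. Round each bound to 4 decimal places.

(-1.0376, -0.6704)

df = n − k − 1 = 68 − 3 − 1 = 64.
t* = t_{0.05, 64} = 1.669013.
Margin = t* × SE = 1.669013 × 0.110 = 0.183591.
CI: -0.854 ± 0.183591 → (-1.0376, -0.6704).
With 90% confidence, each one-unit increase in weekly training distance is associated with a change of between -1.0376 and -0.6704 minutes in marathon finish time, holding the other predictors fixed.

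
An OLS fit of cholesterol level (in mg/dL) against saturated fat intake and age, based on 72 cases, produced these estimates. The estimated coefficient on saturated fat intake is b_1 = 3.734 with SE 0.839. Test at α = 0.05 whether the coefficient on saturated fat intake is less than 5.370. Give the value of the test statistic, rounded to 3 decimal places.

H₀: β₁ = 5.370 vs H₁: β₁ < 5.370.
t = (b_1 − β₁⁰)/SE = (3.734 − 5.370) / 0.839 = -1.950.
df = n − k − 1 = 72 − 2 − 1 = 69.
One-sided p ≈ 0.0276, which is < 0.05, so reject H₀.
There is evidence that the true slope on saturated fat intake is below 5.370 mg/dL per unit, holding the other predictors fixed.

t = -1.950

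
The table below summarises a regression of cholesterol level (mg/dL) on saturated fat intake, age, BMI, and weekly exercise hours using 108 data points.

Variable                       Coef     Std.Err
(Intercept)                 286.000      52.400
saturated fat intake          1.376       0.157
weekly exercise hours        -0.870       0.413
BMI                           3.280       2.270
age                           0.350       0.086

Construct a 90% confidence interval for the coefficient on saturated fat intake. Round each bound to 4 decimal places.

Read off: b = 1.376, SE = 0.157 for saturated fat intake.
df = n − k − 1 = 108 − 4 − 1 = 103.
t* = t_{0.05, 103} = 1.659782.
Margin = t* × SE = 1.659782 × 0.157 = 0.260586.
CI: 1.376 ± 0.260586 → (1.1154, 1.6366).

(1.1154, 1.6366)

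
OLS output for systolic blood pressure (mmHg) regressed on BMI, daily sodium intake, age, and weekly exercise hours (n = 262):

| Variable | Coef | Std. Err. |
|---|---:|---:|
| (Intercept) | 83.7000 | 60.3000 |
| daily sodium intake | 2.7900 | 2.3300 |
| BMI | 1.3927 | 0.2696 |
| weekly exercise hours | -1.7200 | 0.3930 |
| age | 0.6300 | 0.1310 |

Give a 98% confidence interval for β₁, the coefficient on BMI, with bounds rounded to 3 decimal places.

Read off: b = 1.3927, SE = 0.2696 for BMI.
df = n − k − 1 = 262 − 4 − 1 = 257.
t* = t_{0.01, 257} = 2.340945.
Margin = t* × SE = 2.340945 × 0.2696 = 0.63112.
CI: 1.3927 ± 0.63112 → (0.762, 2.024).

(0.762, 2.024)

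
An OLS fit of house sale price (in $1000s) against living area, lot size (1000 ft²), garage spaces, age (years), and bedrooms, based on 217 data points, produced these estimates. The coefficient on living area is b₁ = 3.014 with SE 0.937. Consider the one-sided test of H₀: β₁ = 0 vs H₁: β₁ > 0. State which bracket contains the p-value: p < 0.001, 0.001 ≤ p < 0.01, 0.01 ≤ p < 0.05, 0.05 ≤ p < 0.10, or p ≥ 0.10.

p < 0.001

t = 3.014 / 0.937 = 3.217.
df = n − k − 1 = 217 − 5 − 1 = 211.
One-sided p = P(T_{211} > t) ≈ 0.0008.
So p < 0.001.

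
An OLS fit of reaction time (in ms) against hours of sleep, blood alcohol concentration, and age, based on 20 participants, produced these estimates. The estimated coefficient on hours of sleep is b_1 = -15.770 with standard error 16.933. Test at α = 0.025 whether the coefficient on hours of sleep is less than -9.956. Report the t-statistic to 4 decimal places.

t = -0.3434

H₀: β₁ = -9.956 vs H₁: β₁ < -9.956.
t = (b_1 − β₁⁰)/SE = (-15.770 − (-9.956)) / 16.933 = -0.3434.
df = n − k − 1 = 20 − 3 − 1 = 16.
One-sided p ≈ 0.3679, which is ≥ 0.025, so fail to reject H₀.
The data do not give significant evidence that the true slope on hours of sleep is below -9.956 ms per unit, holding the other predictors fixed.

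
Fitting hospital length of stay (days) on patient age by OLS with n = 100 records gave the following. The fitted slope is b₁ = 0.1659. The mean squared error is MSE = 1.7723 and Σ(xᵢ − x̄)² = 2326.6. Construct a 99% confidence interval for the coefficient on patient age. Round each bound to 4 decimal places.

(0.0934, 0.2384)

SE(b₁) = √(MSE/Sₓₓ) = √(1.7723/2326.6) = 0.0275999.
df = n − 2 = 98.
t* = t_{0.005, 98} = 2.626931.
Margin = t* × SE = 2.626931 × 0.0275999 = 0.072503.
CI: 0.1659 ± 0.072503 → (0.0934, 0.2384).
With 99% confidence, each one-unit increase in patient age is associated with a change of between 0.0934 and 0.2384 days in hospital length of stay.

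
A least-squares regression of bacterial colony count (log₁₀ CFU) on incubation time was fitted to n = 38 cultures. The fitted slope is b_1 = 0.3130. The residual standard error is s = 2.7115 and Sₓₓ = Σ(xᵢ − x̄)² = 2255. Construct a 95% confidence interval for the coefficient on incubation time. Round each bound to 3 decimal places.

(0.197, 0.429)

SE(b_1) = s/√Sₓₓ = 2.7115/√2255 = 0.0571.
df = n − 2 = 36.
t* = t_{0.025, 36} = 2.028094.
Margin = t* × SE = 2.028094 × 0.0571 = 0.11580.
CI: 0.3130 ± 0.11580 → (0.197, 0.429).
With 95% confidence, each one-unit increase in incubation time is associated with a change of between 0.197 and 0.429 log₁₀ CFU in bacterial colony count.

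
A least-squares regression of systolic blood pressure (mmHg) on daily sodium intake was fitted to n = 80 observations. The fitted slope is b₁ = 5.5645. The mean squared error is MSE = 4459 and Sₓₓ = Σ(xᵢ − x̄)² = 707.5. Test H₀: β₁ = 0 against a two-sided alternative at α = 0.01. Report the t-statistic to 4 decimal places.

SE(b₁) = √(MSE/Sₓₓ) = √(4459/707.5) = 2.51047.
t = 5.5645 / 2.51047 = 2.2165.
df = n − 2 = 78.
Two-sided p ≈ 0.0296, which is ≥ 0.01, so fail to reject H₀.
The data do not give significant evidence of an association between daily sodium intake and systolic blood pressure.

t = 2.2165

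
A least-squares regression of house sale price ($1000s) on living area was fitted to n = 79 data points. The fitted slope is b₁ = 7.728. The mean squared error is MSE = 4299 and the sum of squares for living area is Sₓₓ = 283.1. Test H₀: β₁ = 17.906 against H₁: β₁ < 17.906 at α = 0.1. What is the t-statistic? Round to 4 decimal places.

t = -2.6119

SE(b₁) = √(MSE/Sₓₓ) = √(4299/283.1) = 3.89685.
t = (7.728 − 17.906) / 3.89685 = -2.6119.
df = n − 2 = 77.
One-sided p ≈ 0.0054, which is < 0.1, so reject H₀.
There is evidence that the true slope on living area is below 17.906 $1000s per unit.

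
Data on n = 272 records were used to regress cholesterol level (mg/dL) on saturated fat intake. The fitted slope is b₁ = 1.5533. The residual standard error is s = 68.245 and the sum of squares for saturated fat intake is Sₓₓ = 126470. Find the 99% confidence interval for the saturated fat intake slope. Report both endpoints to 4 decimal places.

(1.0555, 2.0511)

SE(b₁) = s/√Sₓₓ = 68.245/√126470 = 0.191901.
df = n − 2 = 270.
t* = t_{0.005, 270} = 2.594161.
Margin = t* × SE = 2.594161 × 0.191901 = 0.497822.
CI: 1.5533 ± 0.497822 → (1.0555, 2.0511).
With 99% confidence, each one-unit increase in saturated fat intake is associated with a change of between 1.0555 and 2.0511 mg/dL in cholesterol level.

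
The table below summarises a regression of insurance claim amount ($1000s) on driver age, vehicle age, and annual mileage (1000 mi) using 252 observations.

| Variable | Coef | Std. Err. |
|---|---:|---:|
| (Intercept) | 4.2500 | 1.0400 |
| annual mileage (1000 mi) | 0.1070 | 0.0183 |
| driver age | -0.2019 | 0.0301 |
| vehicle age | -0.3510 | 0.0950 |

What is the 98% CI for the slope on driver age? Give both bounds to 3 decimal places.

(-0.272, -0.131)

Read off: b = -0.2019, SE = 0.0301 for driver age.
df = n − k − 1 = 252 − 3 − 1 = 248.
t* = t_{0.01, 248} = 2.341478.
Margin = t* × SE = 2.341478 × 0.0301 = 0.07048.
CI: -0.2019 ± 0.07048 → (-0.272, -0.131).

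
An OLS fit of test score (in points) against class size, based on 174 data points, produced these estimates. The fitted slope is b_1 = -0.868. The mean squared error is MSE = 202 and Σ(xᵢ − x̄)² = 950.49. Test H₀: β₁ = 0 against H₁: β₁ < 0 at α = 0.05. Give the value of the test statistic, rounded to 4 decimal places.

t = -1.8829

SE(b_1) = √(MSE/Sₓₓ) = √(202/950.49) = 0.461001.
t = -0.868 / 0.461001 = -1.8829.
df = n − 2 = 172.
One-sided p ≈ 0.0307, which is < 0.05, so reject H₀.
There is evidence that the true slope on class size is negative.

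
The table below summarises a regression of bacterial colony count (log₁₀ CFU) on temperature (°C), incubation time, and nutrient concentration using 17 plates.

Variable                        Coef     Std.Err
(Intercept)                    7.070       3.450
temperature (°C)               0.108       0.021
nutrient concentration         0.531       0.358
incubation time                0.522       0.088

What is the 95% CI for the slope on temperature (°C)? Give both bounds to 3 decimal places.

(0.063, 0.153)

Read off: b = 0.108, SE = 0.021 for temperature (°C).
df = n − k − 1 = 17 − 3 − 1 = 13.
t* = t_{0.025, 13} = 2.160369.
Margin = t* × SE = 2.160369 × 0.021 = 0.04537.
CI: 0.108 ± 0.04537 → (0.063, 0.153).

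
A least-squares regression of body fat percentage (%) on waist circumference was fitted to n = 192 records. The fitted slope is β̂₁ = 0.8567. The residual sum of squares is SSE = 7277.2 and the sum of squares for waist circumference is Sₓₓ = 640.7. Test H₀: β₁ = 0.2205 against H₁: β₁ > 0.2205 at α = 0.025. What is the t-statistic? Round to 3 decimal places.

t = 2.602

MSE = SSE/(n − 2) = 7277.2/190 = 38.3011.
SE(β̂₁) = √(MSE/Sₓₓ) = √(38.3011/640.7) = 0.2445.
t = (0.8567 − 0.2205) / 0.2445 = 2.602.
df = n − 2 = 190.
One-sided p ≈ 0.0050, which is < 0.025, so reject H₀.
There is evidence that the true slope on waist circumference exceeds 0.2205 % per unit.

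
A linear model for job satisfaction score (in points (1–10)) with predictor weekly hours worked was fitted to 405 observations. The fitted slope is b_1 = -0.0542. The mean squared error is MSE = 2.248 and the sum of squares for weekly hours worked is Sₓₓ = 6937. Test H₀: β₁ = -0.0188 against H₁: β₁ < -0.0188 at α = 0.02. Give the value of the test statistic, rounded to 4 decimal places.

SE(b_1) = √(MSE/Sₓₓ) = √(2.248/6937) = 0.0180016.
t = (-0.0542 − (-0.0188)) / 0.0180016 = -1.9665.
df = n − 2 = 403.
One-sided p ≈ 0.0250, which is ≥ 0.02, so fail to reject H₀.
The data do not give significant evidence that the true slope on weekly hours worked is below -0.0188 points (1–10) per unit.

t = -1.9665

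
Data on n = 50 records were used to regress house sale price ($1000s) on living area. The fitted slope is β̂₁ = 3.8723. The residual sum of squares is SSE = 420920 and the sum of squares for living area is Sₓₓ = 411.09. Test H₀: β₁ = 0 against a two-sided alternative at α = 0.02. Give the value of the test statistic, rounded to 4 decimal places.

MSE = SSE/(n − 2) = 420920/48 = 8769.17.
SE(β̂₁) = √(MSE/Sₓₓ) = √(8769.17/411.09) = 4.6186.
t = 3.8723 / 4.6186 = 0.8384.
df = n − 2 = 48.
Two-sided p ≈ 0.4060, which is ≥ 0.02, so fail to reject H₀.
The data do not give significant evidence of an association between living area and house sale price.

t = 0.8384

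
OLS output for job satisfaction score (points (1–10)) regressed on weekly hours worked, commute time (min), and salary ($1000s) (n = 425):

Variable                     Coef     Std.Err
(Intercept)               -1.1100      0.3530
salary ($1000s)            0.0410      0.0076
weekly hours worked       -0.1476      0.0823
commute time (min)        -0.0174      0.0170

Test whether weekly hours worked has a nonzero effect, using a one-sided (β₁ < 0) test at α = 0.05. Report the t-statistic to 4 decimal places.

t = -1.7934

Read off: b = -0.1476, SE = 0.0823 for weekly hours worked.
H₀: β₁ = 0 vs H₁: β₁ < 0.
t = -0.1476 / 0.0823 = -1.7934.
df = n − k − 1 = 425 − 3 − 1 = 421.
One-sided p ≈ 0.0368, which is < 0.05, so reject H₀.
There is evidence that the true slope on weekly hours worked is negative, holding the other predictors fixed.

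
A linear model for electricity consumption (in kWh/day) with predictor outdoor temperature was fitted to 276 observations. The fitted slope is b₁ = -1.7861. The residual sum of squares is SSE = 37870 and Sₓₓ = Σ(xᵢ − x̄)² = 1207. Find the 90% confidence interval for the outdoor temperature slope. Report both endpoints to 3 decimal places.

MSE = SSE/(n − 2) = 37870/274 = 138.212.
SE(b₁) = √(MSE/Sₓₓ) = √(138.212/1207) = 0.338391.
df = n − 2 = 274.
t* = t_{0.05, 274} = 1.650434.
Margin = t* × SE = 1.650434 × 0.338391 = 0.55849.
CI: -1.7861 ± 0.55849 → (-2.345, -1.228).
With 90% confidence, each one-unit increase in outdoor temperature is associated with a change of between -2.345 and -1.228 kWh/day in electricity consumption.

(-2.345, -1.228)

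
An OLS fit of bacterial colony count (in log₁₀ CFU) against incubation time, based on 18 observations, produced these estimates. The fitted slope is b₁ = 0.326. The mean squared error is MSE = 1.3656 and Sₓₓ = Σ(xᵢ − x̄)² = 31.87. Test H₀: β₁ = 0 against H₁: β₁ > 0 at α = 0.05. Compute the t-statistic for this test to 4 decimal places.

SE(b₁) = √(MSE/Sₓₓ) = √(1.3656/31.87) = 0.207.
t = 0.326 / 0.207 = 1.5749.
df = n − 2 = 16.
One-sided p ≈ 0.0674, which is ≥ 0.05, so fail to reject H₀.
The data do not give significant evidence that the true slope on incubation time is positive.

t = 1.5749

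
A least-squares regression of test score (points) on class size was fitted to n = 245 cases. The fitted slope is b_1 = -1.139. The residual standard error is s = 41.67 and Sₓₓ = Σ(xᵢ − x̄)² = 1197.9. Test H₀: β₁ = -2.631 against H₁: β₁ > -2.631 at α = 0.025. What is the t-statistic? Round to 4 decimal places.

SE(b_1) = s/√Sₓₓ = 41.67/√1197.9 = 1.20396.
t = (-1.139 − (-2.631)) / 1.20396 = 1.2392.
df = n − 2 = 243.
One-sided p ≈ 0.1082, which is ≥ 0.025, so fail to reject H₀.
The data do not give significant evidence that the true slope on class size exceeds -2.631 points per unit.

t = 1.2392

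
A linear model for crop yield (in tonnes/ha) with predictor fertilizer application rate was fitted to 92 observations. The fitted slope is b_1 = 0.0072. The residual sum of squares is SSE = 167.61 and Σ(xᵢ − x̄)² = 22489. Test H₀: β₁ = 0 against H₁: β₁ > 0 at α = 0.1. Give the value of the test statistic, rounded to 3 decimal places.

MSE = SSE/(n − 2) = 167.61/90 = 1.86233.
SE(b_1) = √(MSE/Sₓₓ) = √(1.86233/22489) = 0.00910005.
t = 0.0072 / 0.00910005 = 0.791.
df = n − 2 = 90.
One-sided p ≈ 0.2155, which is ≥ 0.1, so fail to reject H₀.
The data do not give significant evidence that the true slope on fertilizer application rate is positive.

t = 0.791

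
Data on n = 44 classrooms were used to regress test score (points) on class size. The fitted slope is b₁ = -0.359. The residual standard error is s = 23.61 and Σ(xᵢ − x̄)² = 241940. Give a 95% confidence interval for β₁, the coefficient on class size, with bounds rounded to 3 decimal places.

(-0.456, -0.262)

SE(b₁) = s/√Sₓₓ = 23.61/√241940 = 0.0480001.
df = n − 2 = 42.
t* = t_{0.025, 42} = 2.018082.
Margin = t* × SE = 2.018082 × 0.0480001 = 0.09687.
CI: -0.359 ± 0.09687 → (-0.456, -0.262).
With 95% confidence, each one-unit increase in class size is associated with a change of between -0.456 and -0.262 points in test score.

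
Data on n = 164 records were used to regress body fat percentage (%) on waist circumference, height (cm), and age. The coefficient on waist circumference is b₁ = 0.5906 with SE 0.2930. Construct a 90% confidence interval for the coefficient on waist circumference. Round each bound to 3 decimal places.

(0.106, 1.075)

df = n − k − 1 = 164 − 3 − 1 = 160.
t* = t_{0.05, 160} = 1.654433.
Margin = t* × SE = 1.654433 × 0.2930 = 0.48475.
CI: 0.5906 ± 0.48475 → (0.106, 1.075).
With 90% confidence, each one-unit increase in waist circumference is associated with a change of between 0.106 and 1.075 % in body fat percentage, holding the other predictors fixed.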